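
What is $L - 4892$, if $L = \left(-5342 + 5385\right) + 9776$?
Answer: $4927$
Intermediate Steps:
$L = 9819$ ($L = 43 + 9776 = 9819$)
$L - 4892 = 9819 - 4892 = 4927$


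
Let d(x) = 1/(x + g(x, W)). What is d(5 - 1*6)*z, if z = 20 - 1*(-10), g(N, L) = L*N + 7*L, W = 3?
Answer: 30/17 ≈ 1.7647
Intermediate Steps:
g(N, L) = 7*L + L*N
z = 30 (z = 20 + 10 = 30)
d(x) = 1/(21 + 4*x) (d(x) = 1/(x + 3*(7 + x)) = 1/(x + (21 + 3*x)) = 1/(21 + 4*x))
d(5 - 1*6)*z = 30/(21 + 4*(5 - 1*6)) = 30/(21 + 4*(5 - 6)) = 30/(21 + 4*(-1)) = 30/(21 - 4) = 30/17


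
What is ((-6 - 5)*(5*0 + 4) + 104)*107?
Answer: 6420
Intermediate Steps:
((-6 - 5)*(5*0 + 4) + 104)*107 = (-11*(0 + 4) + 104)*107 = (-11*4 + 104)*107 = (-44 + 104)*107 = 60*107 = 6420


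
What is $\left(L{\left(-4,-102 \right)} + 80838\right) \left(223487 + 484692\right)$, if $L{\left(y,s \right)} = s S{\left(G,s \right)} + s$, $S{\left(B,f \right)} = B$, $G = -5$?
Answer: $57536711034$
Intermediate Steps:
$L{\left(y,s \right)} = - 4 s$ ($L{\left(y,s \right)} = s \left(-5\right) + s = - 5 s + s = - 4 s$)
$\left(L{\left(-4,-102 \right)} + 80838\right) \left(223487 + 484692\right) = \left(\left(-4\right) \left(-102\right) + 80838\right) \left(223487 + 484692\right) = \left(408 + 80838\right) 708179 = 81246 \cdot 708179 = 57536711034$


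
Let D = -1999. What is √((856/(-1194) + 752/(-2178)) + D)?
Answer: I*√86253659923/6567 ≈ 44.722*I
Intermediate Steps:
√((856/(-1194) + 752/(-2178)) + D) = √((856/(-1194) + 752/(-2178)) - 1999) = √((856*(-1/1194) + 752*(-1/2178)) - 1999) = √((-428/597 - 376/1089) - 1999) = √(-230188/216711 - 1999) = √(-433435477/216711) = I*√86253659923/6567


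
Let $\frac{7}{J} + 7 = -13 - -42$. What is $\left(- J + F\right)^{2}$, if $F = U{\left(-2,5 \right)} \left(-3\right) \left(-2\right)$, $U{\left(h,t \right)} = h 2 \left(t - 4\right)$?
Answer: $\frac{286225}{484} \approx 591.37$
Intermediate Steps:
$J = \frac{7}{22}$ ($J = \frac{7}{-7 - -29} = \frac{7}{-7 + \left(-13 + 42\right)} = \frac{7}{-7 + 29} = \frac{7}{22} \approx 0.31818$)
$U{\left(h,t \right)} = 2 h \left(-4 + t\right)$
$F = -24$ ($F = 2 \left(-2\right) \left(-4 + 5\right) \left(-3\right) \left(-2\right) = 2 \left(-2\right) 1 \left(-3\right) \left(-2\right) = \left(-4\right) \left(-3\right) \left(-2\right) = 12 \left(-2\right) = -24$)
$\left(- J + F\right)^{2} = \left(\left(-1\right) \frac{7}{22} - 24\right)^{2} = \left(- \frac{7}{22} - 24\right)^{2} = \left(- \frac{535}{22}\right)^{2} = \frac{286225}{484}$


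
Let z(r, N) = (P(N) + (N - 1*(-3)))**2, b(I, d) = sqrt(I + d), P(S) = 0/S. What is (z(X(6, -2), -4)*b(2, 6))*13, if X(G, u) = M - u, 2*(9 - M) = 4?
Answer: 26*sqrt(2) ≈ 36.770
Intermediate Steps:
M = 7 (M = 9 - 1/2*4 = 9 - 2 = 7)
P(S) = 0
X(G, u) = 7 - u
z(r, N) = (3 + N)**2 (z(r, N) = (0 + (N - 1*(-3)))**2 = (0 + (N + 3))**2 = (0 + (3 + N))**2 = (3 + N)**2)
(z(X(6, -2), -4)*b(2, 6))*13 = ((3 - 4)**2*sqrt(2 + 6))*13 = ((-1)**2*sqrt(8))*13 = (1*(2*sqrt(2)))*13 = (2*sqrt(2))*13 = 26*sqrt(2)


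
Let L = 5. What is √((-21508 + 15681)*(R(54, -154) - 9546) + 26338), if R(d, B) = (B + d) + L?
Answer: √56204445 ≈ 7497.0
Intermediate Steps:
R(d, B) = 5 + B + d (R(d, B) = (B + d) + 5 = 5 + B + d)
√((-21508 + 15681)*(R(54, -154) - 9546) + 26338) = √((-21508 + 15681)*((5 - 154 + 54) - 9546) + 26338) = √(-5827*(-95 - 9546) + 26338) = √(-5827*(-9641) + 26338) = √(56178107 + 26338) = √56204445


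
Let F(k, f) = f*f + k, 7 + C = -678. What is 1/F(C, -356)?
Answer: 1/126051 ≈ 7.9333e-6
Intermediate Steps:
C = -685 (C = -7 - 678 = -685)
F(k, f) = k + f**2 (F(k, f) = f**2 + k = k + f**2)
1/F(C, -356) = 1/(-685 + (-356)**2) = 1/(-685 + 126736) = 1/126051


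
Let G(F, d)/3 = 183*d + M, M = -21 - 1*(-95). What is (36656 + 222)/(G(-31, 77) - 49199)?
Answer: -18439/3352 ≈ -5.5009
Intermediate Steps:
M = 74 (M = -21 + 95 = 74)
G(F, d) = 222 + 549*d (G(F, d) = 3*(183*d + 74) = 3*(74 + 183*d) = 222 + 549*d)
(36656 + 222)/(G(-31, 77) - 49199) = (36656 + 222)/((222 + 549*77) - 49199) = 36878/((222 + 42273) - 49199) = 36878/(42495 - 49199) = 36878/(-6704) = 36878*(-1/6704) = -18439/3352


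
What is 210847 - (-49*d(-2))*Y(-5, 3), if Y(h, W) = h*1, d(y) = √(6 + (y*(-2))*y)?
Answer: 210847 - 245*I*√2 ≈ 2.1085e+5 - 346.48*I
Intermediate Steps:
d(y) = √(6 - 2*y²) (d(y) = √(6 + (-2*y)*y) = √(6 - 2*y²))
Y(h, W) = h
210847 - (-49*d(-2))*Y(-5, 3) = 210847 - (-49*√(6 - 2*(-2)²))*(-5) = 210847 - (-49*√(6 - 2*4))*(-5) = 210847 - (-49*√(6 - 8))*(-5) = 210847 - (-49*I*√2)*(-5) = 210847 - 245*I*√2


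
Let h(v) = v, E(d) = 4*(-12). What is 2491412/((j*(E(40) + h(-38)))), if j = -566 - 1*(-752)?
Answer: -622853/3999 ≈ -155.75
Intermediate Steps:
E(d) = -48
j = 186 (j = -566 + 752 = 186)
2491412/((j*(E(40) + h(-38)))) = 2491412/((186*(-48 - 38))) = 2491412/((186*(-86))) = 2491412/(-15996) = 2491412*(-1/15996) = -622853/3999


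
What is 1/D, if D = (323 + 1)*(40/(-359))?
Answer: -359/12960 ≈ -0.027701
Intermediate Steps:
D = -12960/359 (D = 324*(40*(-1/359)) = 324*(-40/359) = -12960/359 ≈ -36.100)
1/D = 1/(-12960/359) = -359/12960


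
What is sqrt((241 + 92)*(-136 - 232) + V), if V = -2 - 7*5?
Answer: I*sqrt(122581) ≈ 350.12*I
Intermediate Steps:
V = -37 (V = -2 - 35 = -37)
sqrt((241 + 92)*(-136 - 232) + V) = sqrt((241 + 92)*(-136 - 232) - 37) = sqrt(333*(-368) - 37) = sqrt(-122544 - 37) = sqrt(-122581) = I*sqrt(122581)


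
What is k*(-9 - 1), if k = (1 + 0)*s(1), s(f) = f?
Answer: -10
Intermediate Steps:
k = 1 (k = (1 + 0)*1 = 1*1 = 1)
k*(-9 - 1) = 1*(-9 - 1) = 1*(-10) = -10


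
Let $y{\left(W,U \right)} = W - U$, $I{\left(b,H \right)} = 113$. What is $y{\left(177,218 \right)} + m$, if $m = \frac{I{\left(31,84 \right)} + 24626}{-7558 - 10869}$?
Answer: $- \frac{780246}{18427} \approx -42.343$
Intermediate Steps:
$m = - \frac{24739}{18427}$ ($m = \frac{113 + 24626}{-7558 - 10869} = \frac{24739}{-18427} = 24739 \left(- \frac{1}{18427}\right) = - \frac{24739}{18427} \approx -1.3425$)
$y{\left(177,218 \right)} + m = \left(177 - 218\right) - \frac{24739}{18427} = -41 - \frac{24739}{18427} = - \frac{780246}{18427}$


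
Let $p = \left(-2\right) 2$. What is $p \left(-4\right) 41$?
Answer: $656$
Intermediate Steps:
$p = -4$
$p \left(-4\right) 41 = \left(-4\right) \left(-4\right) 41 = 16 \cdot 41 = 656$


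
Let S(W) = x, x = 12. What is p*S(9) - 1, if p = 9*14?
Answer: 1511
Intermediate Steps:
p = 126
S(W) = 12
p*S(9) - 1 = 126*12 - 1 = 1512 - 1 = 1511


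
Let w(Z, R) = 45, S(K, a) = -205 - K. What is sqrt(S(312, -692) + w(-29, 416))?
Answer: 2*I*sqrt(118) ≈ 21.726*I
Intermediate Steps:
sqrt(S(312, -692) + w(-29, 416)) = sqrt((-205 - 1*312) + 45) = sqrt((-205 - 312) + 45) = sqrt(-517 + 45) = sqrt(-472) = 2*I*sqrt(118)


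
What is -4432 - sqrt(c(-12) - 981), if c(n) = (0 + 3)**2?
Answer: -4432 - 18*I*sqrt(3) ≈ -4432.0 - 31.177*I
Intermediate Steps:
c(n) = 9 (c(n) = 3**2 = 9)
-4432 - sqrt(c(-12) - 981) = -4432 - sqrt(9 - 981) = -4432 - sqrt(-972) = -4432 - 18*I*sqrt(3)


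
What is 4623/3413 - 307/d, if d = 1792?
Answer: 7236625/6116096 ≈ 1.1832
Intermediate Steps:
4623/3413 - 307/d = 4623/3413 - 307/1792 = 7236625/6116096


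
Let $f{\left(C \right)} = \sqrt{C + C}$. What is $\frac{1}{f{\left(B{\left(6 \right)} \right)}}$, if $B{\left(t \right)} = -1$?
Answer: $- \frac{i \sqrt{2}}{2} \approx - 0.70711 i$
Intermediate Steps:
$f{\left(C \right)} = \sqrt{2} \sqrt{C}$ ($f{\left(C \right)} = \sqrt{2 C} = \sqrt{2} \sqrt{C}$)
$\frac{1}{f{\left(B{\left(6 \right)} \right)}} = \frac{1}{\sqrt{2} \sqrt{-1}} = \frac{1}{\sqrt{2} i} = \frac{1}{i \sqrt{2}} = - \frac{i \sqrt{2}}{2}$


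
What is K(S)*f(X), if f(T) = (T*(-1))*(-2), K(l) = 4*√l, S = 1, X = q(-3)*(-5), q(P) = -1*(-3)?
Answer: -120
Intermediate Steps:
q(P) = 3
X = -15 (X = 3*(-5) = -15)
f(T) = 2*T (f(T) = -T*(-2) = 2*T)
K(S)*f(X) = (4*√1)*(2*(-15)) = (4*1)*(-30) = 4*(-30) = -120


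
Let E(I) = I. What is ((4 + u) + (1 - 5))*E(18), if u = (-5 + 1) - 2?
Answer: -108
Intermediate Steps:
u = -6 (u = -4 - 2 = -6)
((4 + u) + (1 - 5))*E(18) = ((4 - 6) + (1 - 5))*18 = (-2 - 4)*18 = -6*18 = -108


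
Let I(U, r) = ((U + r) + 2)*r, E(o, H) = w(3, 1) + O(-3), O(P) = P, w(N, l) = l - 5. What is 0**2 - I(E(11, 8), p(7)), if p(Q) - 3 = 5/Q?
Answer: 234/49 ≈ 4.7755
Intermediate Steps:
w(N, l) = -5 + l
E(o, H) = -7 (E(o, H) = (-5 + 1) - 3 = -4 - 3 = -7)
p(Q) = 3 + 5/Q
I(U, r) = r*(2 + U + r) (I(U, r) = (2 + U + r)*r = r*(2 + U + r))
0**2 - I(E(11, 8), p(7)) = 0**2 - (3 + 5/7)*(2 - 7 + (3 + 5/7)) = 0 - (3 + 5*(1/7))*(2 - 7 + (3 + 5*(1/7))) = 0 - (3 + 5/7)*(2 - 7 + (3 + 5/7)) = 0 - 26*(2 - 7 + 26/7)/7 = 0 - 26*(-9)/(7*7) = 0 - 1*(-234/49) = 0 + 234/49 = 234/49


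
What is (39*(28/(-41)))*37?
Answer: -40404/41 ≈ -985.46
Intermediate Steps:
(39*(28/(-41)))*37 = (39*(28*(-1/41)))*37 = (39*(-28/41))*37 = -1092/41*37 = -40404/41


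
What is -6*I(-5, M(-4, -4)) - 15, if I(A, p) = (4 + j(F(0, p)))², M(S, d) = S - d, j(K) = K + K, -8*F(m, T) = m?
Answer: -111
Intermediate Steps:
F(m, T) = -m/8
j(K) = 2*K
I(A, p) = 16 (I(A, p) = (4 + 2*(-⅛*0))² = (4 + 2*0)² = (4 + 0)² = 4² = 16)
-6*I(-5, M(-4, -4)) - 15 = -6*16 - 15 = -96 - 15 = -111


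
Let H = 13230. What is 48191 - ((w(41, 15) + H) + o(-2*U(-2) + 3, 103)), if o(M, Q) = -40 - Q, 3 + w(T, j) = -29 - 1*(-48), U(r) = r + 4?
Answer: 35088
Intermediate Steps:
U(r) = 4 + r
w(T, j) = 16 (w(T, j) = -3 + (-29 - 1*(-48)) = -3 + (-29 + 48) = -3 + 19 = 16)
48191 - ((w(41, 15) + H) + o(-2*U(-2) + 3, 103)) = 48191 - ((16 + 13230) + (-40 - 1*103)) = 48191 - (13246 + (-40 - 103)) = 48191 - (13246 - 143) = 48191 - 1*13103 = 48191 - 13103 = 35088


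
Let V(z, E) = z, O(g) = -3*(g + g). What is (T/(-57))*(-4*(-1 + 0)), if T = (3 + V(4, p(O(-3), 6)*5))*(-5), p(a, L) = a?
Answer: 140/57 ≈ 2.4561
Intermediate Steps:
O(g) = -6*g
T = -35 (T = (3 + 4)*(-5) = 7*(-5) = -35)
(T/(-57))*(-4*(-1 + 0)) = (-35/(-57))*(-4*(-1 + 0)) = (-35*(-1/57))*(-4*(-1)) = (35/57)*4 = 140/57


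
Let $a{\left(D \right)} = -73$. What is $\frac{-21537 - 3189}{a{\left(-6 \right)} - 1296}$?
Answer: $\frac{24726}{1369} \approx 18.061$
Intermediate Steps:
$\frac{-21537 - 3189}{a{\left(-6 \right)} - 1296} = \frac{-21537 - 3189}{-73 - 1296} = \frac{-21537 - 3189}{-1369} = \left(-24726\right) \left(- \frac{1}{1369}\right) = \frac{24726}{1369}$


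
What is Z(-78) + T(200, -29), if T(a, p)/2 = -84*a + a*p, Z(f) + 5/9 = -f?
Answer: -406103/9 ≈ -45123.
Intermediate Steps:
Z(f) = -5/9 - f
T(a, p) = -168*a + 2*a*p (T(a, p) = 2*(-84*a + a*p) = -168*a + 2*a*p)
Z(-78) + T(200, -29) = (-5/9 - 1*(-78)) + 2*200*(-84 - 29) = (-5/9 + 78) + 2*200*(-113) = 697/9 - 45200 = -406103/9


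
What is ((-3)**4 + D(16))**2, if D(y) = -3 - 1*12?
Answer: 4356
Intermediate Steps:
D(y) = -15 (D(y) = -3 - 12 = -15)
((-3)**4 + D(16))**2 = ((-3)**4 - 15)**2 = (81 - 15)**2 = 66**2 = 4356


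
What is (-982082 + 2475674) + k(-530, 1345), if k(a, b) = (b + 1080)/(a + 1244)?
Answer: 1066427113/714 ≈ 1.4936e+6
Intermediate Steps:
k(a, b) = (1080 + b)/(1244 + a)
(-982082 + 2475674) + k(-530, 1345) = (-982082 + 2475674) + (1080 + 1345)/(1244 - 530) = 1493592 + 2425/714 = 1066427113/714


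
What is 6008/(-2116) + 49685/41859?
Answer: -36588853/22143411 ≈ -1.6524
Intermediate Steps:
6008/(-2116) + 49685/41859 = 6008*(-1/2116) + 49685*(1/41859) = -1502/529 + 49685/41859 = -36588853/22143411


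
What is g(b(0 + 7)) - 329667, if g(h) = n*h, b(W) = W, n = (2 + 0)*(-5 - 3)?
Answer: -329779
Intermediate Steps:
n = -16 (n = 2*(-8) = -16)
g(h) = -16*h
g(b(0 + 7)) - 329667 = -16*(0 + 7) - 329667 = -16*7 - 329667 = -112 - 329667 = -329779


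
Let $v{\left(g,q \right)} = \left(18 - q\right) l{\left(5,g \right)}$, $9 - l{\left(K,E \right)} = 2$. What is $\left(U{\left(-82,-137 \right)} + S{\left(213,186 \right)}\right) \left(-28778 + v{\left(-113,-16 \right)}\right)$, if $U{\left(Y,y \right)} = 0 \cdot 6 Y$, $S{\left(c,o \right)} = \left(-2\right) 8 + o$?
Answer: $-4851800$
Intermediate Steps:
$l{\left(K,E \right)} = 7$ ($l{\left(K,E \right)} = 9 - 2 = 7$)
$S{\left(c,o \right)} = -16 + o$
$v{\left(g,q \right)} = 126 - 7 q$ ($v{\left(g,q \right)} = \left(18 - q\right) 7 = 126 - 7 q$)
$U{\left(Y,y \right)} = 0$ ($U{\left(Y,y \right)} = 0 Y = 0$)
$\left(U{\left(-82,-137 \right)} + S{\left(213,186 \right)}\right) \left(-28778 + v{\left(-113,-16 \right)}\right) = \left(0 + \left(-16 + 186\right)\right) \left(-28778 + \left(126 - -112\right)\right) = \left(0 + 170\right) \left(-28778 + \left(126 + 112\right)\right) = 170 \left(-28778 + 238\right) = 170 \left(-28540\right) = -4851800$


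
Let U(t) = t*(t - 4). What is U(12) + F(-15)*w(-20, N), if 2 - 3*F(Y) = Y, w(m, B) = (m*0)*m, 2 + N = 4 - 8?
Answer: 96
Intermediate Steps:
U(t) = t*(-4 + t)
N = -6 (N = -2 + (4 - 8) = -2 - 4 = -6)
w(m, B) = 0 (w(m, B) = 0*m = 0)
F(Y) = 2/3 - Y/3
U(12) + F(-15)*w(-20, N) = 12*(-4 + 12) + (2/3 - 1/3*(-15))*0 = 12*8 + (2/3 + 5)*0 = 96 + (17/3)*0 = 96 + 0 = 96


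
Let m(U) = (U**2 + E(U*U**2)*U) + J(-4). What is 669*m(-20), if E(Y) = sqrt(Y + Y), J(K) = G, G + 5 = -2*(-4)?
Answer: 269607 - 535200*I*sqrt(10) ≈ 2.6961e+5 - 1.6925e+6*I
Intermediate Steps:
G = 3 (G = -5 - 2*(-4) = -5 + 8 = 3)
J(K) = 3
E(Y) = sqrt(2)*sqrt(Y) (E(Y) = sqrt(2*Y) = sqrt(2)*sqrt(Y))
m(U) = 3 + U**2 + U*sqrt(2)*sqrt(U**3) (m(U) = (U**2 + (sqrt(2)*sqrt(U*U**2))*U) + 3 = (U**2 + (sqrt(2)*sqrt(U**3))*U) + 3 = (U**2 + U*sqrt(2)*sqrt(U**3)) + 3 = 3 + U**2 + U*sqrt(2)*sqrt(U**3))
669*m(-20) = 669*(3 + (-20)**2 - 20*sqrt(2)*sqrt((-20)**3)) = 669*(3 + 400 - 20*sqrt(2)*sqrt(-8000)) = 669*(3 + 400 - 20*sqrt(2)*40*I*sqrt(5)) = 669*(3 + 400 - 800*I*sqrt(10)) = 669*(403 - 800*I*sqrt(10)) = 269607 - 535200*I*sqrt(10)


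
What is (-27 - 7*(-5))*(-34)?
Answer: -272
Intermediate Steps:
(-27 - 7*(-5))*(-34) = (-27 + 35)*(-34) = 8*(-34) = -272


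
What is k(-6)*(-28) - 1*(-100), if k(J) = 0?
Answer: 100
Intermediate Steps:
k(-6)*(-28) - 1*(-100) = 0*(-28) - 1*(-100) = 0 + 100 = 100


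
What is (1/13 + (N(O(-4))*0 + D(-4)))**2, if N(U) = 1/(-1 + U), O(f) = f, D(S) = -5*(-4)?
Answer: 68121/169 ≈ 403.08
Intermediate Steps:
D(S) = 20
(1/13 + (N(O(-4))*0 + D(-4)))**2 = (1/13 + (0/(-1 - 4) + 20))**2 = (1/13 + (0/(-5) + 20))**2 = (1/13 + (-1/5*0 + 20))**2 = (1/13 + (0 + 20))**2 = (1/13 + 20)**2 = (261/13)**2 = 68121/169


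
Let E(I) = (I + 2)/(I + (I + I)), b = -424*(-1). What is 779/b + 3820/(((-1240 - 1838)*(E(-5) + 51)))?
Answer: 18929021/10440576 ≈ 1.8130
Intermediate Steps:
b = 424
E(I) = (2 + I)/(3*I) (E(I) = (2 + I)/(I + 2*I) = (2 + I)/((3*I)) = (2 + I)*(1/(3*I)) = (2 + I)/(3*I))
779/b + 3820/(((-1240 - 1838)*(E(-5) + 51))) = 779/424 + 3820/(((-1240 - 1838)*((1/3)*(2 - 5)/(-5) + 51))) = 779*(1/424) + 3820/((-3078*((1/3)*(-1/5)*(-3) + 51))) = 779/424 + 3820/((-3078*(1/5 + 51))) = 779/424 + 3820/((-3078*256/5)) = 779/424 + 3820/(-787968/5) = 779/424 + 3820*(-5/787968) = 779/424 - 4775/196992 = 18929021/10440576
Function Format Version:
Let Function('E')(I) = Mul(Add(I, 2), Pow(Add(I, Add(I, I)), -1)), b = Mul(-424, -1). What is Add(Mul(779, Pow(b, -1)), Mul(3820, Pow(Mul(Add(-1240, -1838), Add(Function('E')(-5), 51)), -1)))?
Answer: Rational(18929021, 10440576) ≈ 1.8130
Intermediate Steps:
b = 424
Function('E')(I) = Mul(Rational(1, 3), Pow(I, -1), Add(2, I)) (Function('E')(I) = Mul(Add(2, I), Pow(Add(I, Mul(2, I)), -1)) = Mul(Add(2, I), Pow(Mul(3, I), -1)) = Mul(Add(2, I), Mul(Rational(1, 3), Pow(I, -1))) = Mul(Rational(1, 3), Pow(I, -1), Add(2, I)))
Add(Mul(779, Pow(b, -1)), Mul(3820, Pow(Mul(Add(-1240, -1838), Add(Function('E')(-5), 51)), -1))) = Add(Mul(779, Pow(424, -1)), Mul(3820, Pow(Mul(Add(-1240, -1838), Add(Mul(Rational(1, 3), Pow(-5, -1), Add(2, -5)), 51)), -1))) = Add(Mul(779, Rational(1, 424)), Mul(3820, Pow(Mul(-3078, Add(Mul(Rational(1, 3), Rational(-1, 5), -3), 51)), -1))) = Add(Rational(779, 424), Mul(3820, Pow(Mul(-3078, Add(Rational(1, 5), 51)), -1))) = Add(Rational(779, 424), Mul(3820, Pow(Mul(-3078, Rational(256, 5)), -1))) = Add(Rational(779, 424), Mul(3820, Pow(Rational(-787968, 5), -1))) = Add(Rational(779, 424), Mul(3820, Rational(-5, 787968))) = Add(Rational(779, 424), Rational(-4775, 196992)) = Rational(18929021, 10440576)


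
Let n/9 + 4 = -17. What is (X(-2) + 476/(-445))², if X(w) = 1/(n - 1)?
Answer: 330403329/285948100 ≈ 1.1555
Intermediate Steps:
n = -189 (n = -36 + 9*(-17) = -36 - 153 = -189)
X(w) = -1/190 (X(w) = 1/(-189 - 1) = 1/(-190) = -1/190)
(X(-2) + 476/(-445))² = (-1/190 + 476/(-445))² = (-1/190 + 476*(-1/445))² = (-1/190 - 476/445)² = (-18177/16910)² = 330403329/285948100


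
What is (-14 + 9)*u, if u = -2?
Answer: 10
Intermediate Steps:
(-14 + 9)*u = (-14 + 9)*(-2) = -5*(-2) = 10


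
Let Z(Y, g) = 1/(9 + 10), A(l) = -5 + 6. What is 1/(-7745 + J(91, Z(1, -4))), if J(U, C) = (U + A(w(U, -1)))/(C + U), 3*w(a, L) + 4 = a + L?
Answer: -865/6698551 ≈ -0.00012913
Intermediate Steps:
w(a, L) = -4/3 + L/3 + a/3 (w(a, L) = -4/3 + (a + L)/3 = -4/3 + (L + a)/3 = -4/3 + (L/3 + a/3) = -4/3 + L/3 + a/3)
A(l) = 1
Z(Y, g) = 1/19
J(U, C) = (1 + U)/(C + U) (J(U, C) = (U + 1)/(C + U) = (1 + U)/(C + U))
1/(-7745 + J(91, Z(1, -4))) = 1/(-7745 + (1 + 91)/(1/19 + 91)) = 1/(-7745 + 92/(1730/19)) = 1/(-7745 + (19/1730)*92) = 1/(-7745 + 874/865) = 1/(-6698551/865) = -865/6698551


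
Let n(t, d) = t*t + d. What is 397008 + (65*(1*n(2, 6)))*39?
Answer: 422358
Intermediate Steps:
n(t, d) = d + t**2 (n(t, d) = t**2 + d = d + t**2)
397008 + (65*(1*n(2, 6)))*39 = 397008 + (65*(1*(6 + 2**2)))*39 = 397008 + (65*(1*(6 + 4)))*39 = 397008 + (65*(1*10))*39 = 397008 + (65*10)*39 = 397008 + 650*39 = 397008 + 25350 = 422358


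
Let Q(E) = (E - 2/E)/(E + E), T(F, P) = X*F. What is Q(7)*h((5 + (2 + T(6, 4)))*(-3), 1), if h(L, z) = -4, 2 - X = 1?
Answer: -94/49 ≈ -1.9184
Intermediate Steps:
X = 1 (X = 2 - 1*1 = 2 - 1 = 1)
T(F, P) = F (T(F, P) = 1*F = F)
Q(E) = (E - 2/E)/(2*E) (Q(E) = (E - 2/E)/((2*E)) = (E - 2/E)*(1/(2*E)) = (E - 2/E)/(2*E))
Q(7)*h((5 + (2 + T(6, 4)))*(-3), 1) = (½ - 1/7²)*(-4) = (½ - 1*1/49)*(-4) = (½ - 1/49)*(-4) = (47/98)*(-4) = -94/49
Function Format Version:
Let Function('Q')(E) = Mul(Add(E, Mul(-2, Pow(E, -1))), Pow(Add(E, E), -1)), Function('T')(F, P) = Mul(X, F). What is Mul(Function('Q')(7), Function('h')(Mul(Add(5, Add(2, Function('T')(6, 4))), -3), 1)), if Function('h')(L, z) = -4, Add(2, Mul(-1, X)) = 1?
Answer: Rational(-94, 49) ≈ -1.9184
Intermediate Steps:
X = 1 (X = Add(2, Mul(-1, 1)) = Add(2, -1) = 1)
Function('T')(F, P) = F (Function('T')(F, P) = Mul(1, F) = F)
Function('Q')(E) = Mul(Rational(1, 2), Pow(E, -1), Add(E, Mul(-2, Pow(E, -1)))) (Function('Q')(E) = Mul(Add(E, Mul(-2, Pow(E, -1))), Pow(Mul(2, E), -1)) = Mul(Add(E, Mul(-2, Pow(E, -1))), Mul(Rational(1, 2), Pow(E, -1))) = Mul(Rational(1, 2), Pow(E, -1), Add(E, Mul(-2, Pow(E, -1)))))
Mul(Function('Q')(7), Function('h')(Mul(Add(5, Add(2, Function('T')(6, 4))), -3), 1)) = Mul(Add(Rational(1, 2), Mul(-1, Pow(7, -2))), -4) = Mul(Add(Rational(1, 2), Mul(-1, Rational(1, 49))), -4) = Mul(Add(Rational(1, 2), Rational(-1, 49)), -4) = Mul(Rational(47, 98), -4) = Rational(-94, 49)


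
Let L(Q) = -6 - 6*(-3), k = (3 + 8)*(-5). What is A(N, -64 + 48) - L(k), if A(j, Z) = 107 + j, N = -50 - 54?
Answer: -9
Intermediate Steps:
N = -104
k = -55 (k = 11*(-5) = -55)
L(Q) = 12 (L(Q) = -6 + 18 = 12)
A(N, -64 + 48) - L(k) = (107 - 104) - 1*12 = 3 - 12 = -9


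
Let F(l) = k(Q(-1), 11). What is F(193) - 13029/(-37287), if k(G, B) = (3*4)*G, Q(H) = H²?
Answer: 153491/12429 ≈ 12.349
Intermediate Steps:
k(G, B) = 12*G
F(l) = 12 (F(l) = 12*(-1)² = 12*1 = 12)
F(193) - 13029/(-37287) = 12 - 13029/(-37287) = 12 - 13029*(-1)/37287 = 12 - 1*(-4343/12429) = 12 + 4343/12429 = 153491/12429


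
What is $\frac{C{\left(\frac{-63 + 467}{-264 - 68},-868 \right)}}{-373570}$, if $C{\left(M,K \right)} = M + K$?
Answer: $\frac{14429}{6201262} \approx 0.0023268$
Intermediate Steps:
$C{\left(M,K \right)} = K + M$
$\frac{C{\left(\frac{-63 + 467}{-264 - 68},-868 \right)}}{-373570} = \frac{-868 + \frac{-63 + 467}{-264 - 68}}{-373570} = \left(-868 + \frac{404}{-332}\right) \left(- \frac{1}{373570}\right) = \left(-868 + 404 \left(- \frac{1}{332}\right)\right) \left(- \frac{1}{373570}\right) = \left(-868 - \frac{101}{83}\right) \left(- \frac{1}{373570}\right) = \left(- \frac{72145}{83}\right) \left(- \frac{1}{373570}\right) = \frac{14429}{6201262}$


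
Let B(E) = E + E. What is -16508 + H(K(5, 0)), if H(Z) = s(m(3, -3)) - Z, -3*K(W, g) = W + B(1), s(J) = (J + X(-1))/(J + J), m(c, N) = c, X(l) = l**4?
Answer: -16505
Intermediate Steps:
B(E) = 2*E
s(J) = (1 + J)/(2*J) (s(J) = (J + (-1)**4)/(J + J) = (J + 1)/((2*J)) = (1 + J)*(1/(2*J)) = (1 + J)/(2*J))
K(W, g) = -2/3 - W/3 (K(W, g) = -(W + 2*1)/3 = -(W + 2)/3 = -(2 + W)/3 = -2/3 - W/3)
H(Z) = 2/3 - Z (H(Z) = (1/2)*(1 + 3)/3 - Z = (1/2)*(1/3)*4 - Z = 2/3 - Z)
-16508 + H(K(5, 0)) = -16508 + (2/3 - (-2/3 - 1/3*5)) = -16508 + (2/3 - (-2/3 - 5/3)) = -16508 + (2/3 - 1*(-7/3)) = -16508 + (2/3 + 7/3) = -16508 + 3 = -16505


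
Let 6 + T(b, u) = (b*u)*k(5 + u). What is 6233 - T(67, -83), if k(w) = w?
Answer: -427519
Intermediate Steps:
T(b, u) = -6 + b*u*(5 + u) (T(b, u) = -6 + (b*u)*(5 + u) = -6 + b*u*(5 + u))
6233 - T(67, -83) = 6233 - (-6 + 67*(-83)*(5 - 83)) = 6233 - (-6 + 67*(-83)*(-78)) = 6233 - (-6 + 433758) = 6233 - 1*433752 = 6233 - 433752 = -427519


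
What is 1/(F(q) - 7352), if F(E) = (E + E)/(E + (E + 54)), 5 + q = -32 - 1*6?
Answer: -16/117589 ≈ -0.00013607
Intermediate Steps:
q = -43 (q = -5 + (-32 - 1*6) = -5 + (-32 - 6) = -5 - 38 = -43)
F(E) = 2*E/(54 + 2*E) (F(E) = (2*E)/(E + (54 + E)) = (2*E)/(54 + 2*E) = 2*E/(54 + 2*E))
1/(F(q) - 7352) = 1/(-43/(27 - 43) - 7352) = 1/(-43/(-16) - 7352) = 1/(-43*(-1/16) - 7352) = 1/(43/16 - 7352) = 1/(-117589/16) = -16/117589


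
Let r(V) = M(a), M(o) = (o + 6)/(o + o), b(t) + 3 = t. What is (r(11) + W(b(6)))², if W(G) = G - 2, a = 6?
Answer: 4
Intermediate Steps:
b(t) = -3 + t
M(o) = (6 + o)/(2*o) (M(o) = (6 + o)/((2*o)) = (6 + o)*(1/(2*o)) = (6 + o)/(2*o))
W(G) = -2 + G
r(V) = 1 (r(V) = (½)*(6 + 6)/6 = (½)*(⅙)*12 = 1)
(r(11) + W(b(6)))² = (1 + (-2 + (-3 + 6)))² = (1 + (-2 + 3))² = (1 + 1)² = 2² = 4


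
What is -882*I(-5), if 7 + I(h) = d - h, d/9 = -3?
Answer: 25578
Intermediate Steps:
d = -27 (d = 9*(-3) = -27)
I(h) = -34 - h (I(h) = -7 + (-27 - h) = -34 - h)
-882*I(-5) = -882*(-34 - 1*(-5)) = -882*(-34 + 5) = -882*(-29) = 25578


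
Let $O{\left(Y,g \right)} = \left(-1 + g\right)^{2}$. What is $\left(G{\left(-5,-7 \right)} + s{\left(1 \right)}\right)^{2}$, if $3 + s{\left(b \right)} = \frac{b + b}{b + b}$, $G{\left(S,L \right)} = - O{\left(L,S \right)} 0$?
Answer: $4$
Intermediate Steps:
$G{\left(S,L \right)} = 0$ ($G{\left(S,L \right)} = - \left(-1 + S\right)^{2} \cdot 0 = 0$)
$s{\left(b \right)} = -2$ ($s{\left(b \right)} = -3 + \frac{b + b}{b + b} = -3 + \frac{2 b}{2 b} = -3 + 2 b \frac{1}{2 b} = -3 + 1 = -2$)
$\left(G{\left(-5,-7 \right)} + s{\left(1 \right)}\right)^{2} = \left(0 - 2\right)^{2} = \left(-2\right)^{2} = 4$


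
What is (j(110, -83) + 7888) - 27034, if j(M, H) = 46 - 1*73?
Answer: -19173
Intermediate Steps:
j(M, H) = -27 (j(M, H) = 46 - 73 = -27)
(j(110, -83) + 7888) - 27034 = (-27 + 7888) - 27034 = 7861 - 27034 = -19173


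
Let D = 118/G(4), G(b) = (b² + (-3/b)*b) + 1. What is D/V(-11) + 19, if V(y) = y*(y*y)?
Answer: 176964/9317 ≈ 18.994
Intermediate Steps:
V(y) = y³ (V(y) = y*y² = y³)
G(b) = -2 + b² (G(b) = (b² - 3) + 1 = (-3 + b²) + 1 = -2 + b²)
D = 59/7 (D = 118/(-2 + 4²) = 118/(-2 + 16) = 118/14 = 118*(1/14) = 59/7 ≈ 8.4286)
D/V(-11) + 19 = 59/(7*((-11)³)) + 19 = (59/7)/(-1331) + 19 = (59/7)*(-1/1331) + 19 = -59/9317 + 19 = 176964/9317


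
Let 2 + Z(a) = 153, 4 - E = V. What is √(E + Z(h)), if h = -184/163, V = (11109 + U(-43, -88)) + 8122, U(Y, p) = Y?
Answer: I*√19033 ≈ 137.96*I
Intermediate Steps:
V = 19188 (V = (11109 - 43) + 8122 = 11066 + 8122 = 19188)
E = -19184 (E = 4 - 1*19188 = 4 - 19188 = -19184)
h = -184/163 (h = -184*1/163 = -184/163 ≈ -1.1288)
Z(a) = 151 (Z(a) = -2 + 153 = 151)
√(E + Z(h)) = √(-19184 + 151) = √(-19033) = I*√19033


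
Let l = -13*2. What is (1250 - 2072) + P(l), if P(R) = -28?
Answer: -850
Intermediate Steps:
l = -26
(1250 - 2072) + P(l) = (1250 - 2072) - 28 = -822 - 28 = -850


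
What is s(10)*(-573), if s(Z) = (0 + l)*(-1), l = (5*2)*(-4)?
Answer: -22920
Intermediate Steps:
l = -40 (l = 10*(-4) = -40)
s(Z) = 40 (s(Z) = (0 - 40)*(-1) = -40*(-1) = 40)
s(10)*(-573) = 40*(-573) = -22920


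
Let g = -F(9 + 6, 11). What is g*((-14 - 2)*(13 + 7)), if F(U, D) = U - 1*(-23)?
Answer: 12160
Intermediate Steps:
F(U, D) = 23 + U (F(U, D) = U + 23 = 23 + U)
g = -38 (g = -(23 + (9 + 6)) = -(23 + 15) = -1*38 = -38)
g*((-14 - 2)*(13 + 7)) = -38*(-14 - 2)*(13 + 7) = -(-608)*20 = -38*(-320) = 12160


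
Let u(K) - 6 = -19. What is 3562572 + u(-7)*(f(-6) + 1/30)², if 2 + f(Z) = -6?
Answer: 3205572227/900 ≈ 3.5617e+6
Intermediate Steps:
f(Z) = -8 (f(Z) = -2 - 6 = -8)
u(K) = -13 (u(K) = 6 - 19 = -13)
3562572 + u(-7)*(f(-6) + 1/30)² = 3562572 - 13*(-8 + 1/30)² = 3562572 - 13*(-239/30)² = 3562572 - 13*57121/900 = 3562572 - 742573/900 = 3205572227/900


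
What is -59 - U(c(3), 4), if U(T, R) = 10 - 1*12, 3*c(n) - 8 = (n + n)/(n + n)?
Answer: -57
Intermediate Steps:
c(n) = 3 (c(n) = 8/3 + ((n + n)/(n + n))/3 = 8/3 + ((2*n)/((2*n)))/3 = 8/3 + ((2*n)*(1/(2*n)))/3 = 8/3 + (⅓)*1 = 8/3 + ⅓ = 3)
U(T, R) = -2 (U(T, R) = 10 - 12 = -2)
-59 - U(c(3), 4) = -59 - 1*(-2) = -59 + 2 = -57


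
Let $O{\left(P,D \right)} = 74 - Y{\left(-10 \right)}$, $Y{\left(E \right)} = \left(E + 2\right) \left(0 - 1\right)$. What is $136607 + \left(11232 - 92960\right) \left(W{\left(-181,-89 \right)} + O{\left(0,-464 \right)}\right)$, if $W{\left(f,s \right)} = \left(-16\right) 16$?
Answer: $15664927$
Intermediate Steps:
$Y{\left(E \right)} = -2 - E$ ($Y{\left(E \right)} = \left(2 + E\right) \left(-1\right) = -2 - E$)
$O{\left(P,D \right)} = 66$ ($O{\left(P,D \right)} = 74 - \left(-2 - -10\right) = 74 - \left(-2 + 10\right) = 74 - 8 = 66$)
$W{\left(f,s \right)} = -256$
$136607 + \left(11232 - 92960\right) \left(W{\left(-181,-89 \right)} + O{\left(0,-464 \right)}\right) = 136607 + \left(11232 - 92960\right) \left(-256 + 66\right) = 136607 - -15528320 = 136607 + 15528320 = 15664927$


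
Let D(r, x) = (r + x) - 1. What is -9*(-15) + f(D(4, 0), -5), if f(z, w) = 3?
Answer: 138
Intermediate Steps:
D(r, x) = -1 + r + x
-9*(-15) + f(D(4, 0), -5) = -9*(-15) + 3 = 135 + 3 = 138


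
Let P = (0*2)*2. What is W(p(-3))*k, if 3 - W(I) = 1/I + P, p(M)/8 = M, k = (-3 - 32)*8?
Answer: -2555/3 ≈ -851.67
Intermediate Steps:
P = 0 (P = 0*2 = 0)
k = -280 (k = -35*8 = -280)
p(M) = 8*M
W(I) = 3 - 1/I (W(I) = 3 - (1/I + 0) = 3 - 1/I)
W(p(-3))*k = (3 - 1/(8*(-3)))*(-280) = (3 - 1/(-24))*(-280) = (3 - 1*(-1/24))*(-280) = (3 + 1/24)*(-280) = (73/24)*(-280) = -2555/3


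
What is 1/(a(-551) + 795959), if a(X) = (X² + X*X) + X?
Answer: 1/1402610 ≈ 7.1296e-7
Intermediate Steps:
a(X) = X + 2*X² (a(X) = (X² + X²) + X = 2*X² + X = X + 2*X²)
1/(a(-551) + 795959) = 1/(-551*(1 + 2*(-551)) + 795959) = 1/(-551*(1 - 1102) + 795959) = 1/(-551*(-1101) + 795959) = 1/(606651 + 795959) = 1/1402610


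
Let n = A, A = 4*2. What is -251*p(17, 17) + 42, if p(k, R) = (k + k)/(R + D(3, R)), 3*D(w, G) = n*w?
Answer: -7484/25 ≈ -299.36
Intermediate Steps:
A = 8
n = 8
D(w, G) = 8*w/3 (D(w, G) = (8*w)/3 = 8*w/3)
p(k, R) = 2*k/(8 + R) (p(k, R) = (k + k)/(R + (8/3)*3) = (2*k)/(R + 8) = (2*k)/(8 + R) = 2*k/(8 + R))
-251*p(17, 17) + 42 = -502*17/(8 + 17) + 42 = -502*17/25 + 42 = -251*34/25 + 42 = -8534/25 + 42 = -7484/25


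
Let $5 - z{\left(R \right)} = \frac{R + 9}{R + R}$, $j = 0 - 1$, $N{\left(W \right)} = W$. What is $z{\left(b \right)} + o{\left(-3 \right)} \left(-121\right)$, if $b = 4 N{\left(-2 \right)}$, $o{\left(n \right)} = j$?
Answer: $\frac{2017}{16} \approx 126.06$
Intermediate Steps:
$j = -1$
$o{\left(n \right)} = -1$
$b = -8$ ($b = 4 \left(-2\right) = -8$)
$z{\left(R \right)} = 5 - \frac{9 + R}{2 R}$ ($z{\left(R \right)} = 5 - \frac{R + 9}{R + R} = 5 - \frac{9 + R}{2 R}$)
$z{\left(b \right)} + o{\left(-3 \right)} \left(-121\right) = \frac{9 \left(-1 - 8\right)}{2 \left(-8\right)} - -121 = \frac{9}{2} \left(- \frac{1}{8}\right) \left(-9\right) + 121 = \frac{81}{16} + 121 = \frac{2017}{16}$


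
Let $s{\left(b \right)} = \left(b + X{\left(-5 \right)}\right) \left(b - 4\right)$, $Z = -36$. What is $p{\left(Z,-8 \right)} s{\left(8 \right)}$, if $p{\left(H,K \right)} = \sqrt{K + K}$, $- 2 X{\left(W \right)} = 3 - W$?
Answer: $64 i \approx 64.0 i$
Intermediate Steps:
$X{\left(W \right)} = - \frac{3}{2} + \frac{W}{2}$ ($X{\left(W \right)} = - \frac{3 - W}{2} = - \frac{3}{2} + \frac{W}{2}$)
$s{\left(b \right)} = \left(-4 + b\right)^{2}$ ($s{\left(b \right)} = \left(b + \left(- \frac{3}{2} + \frac{1}{2} \left(-5\right)\right)\right) \left(b - 4\right) = \left(b - 4\right) \left(-4 + b\right) = \left(-4 + b\right) \left(-4 + b\right) = \left(-4 + b\right)^{2}$)
$p{\left(H,K \right)} = \sqrt{2} \sqrt{K}$ ($p{\left(H,K \right)} = \sqrt{2 K} = \sqrt{2} \sqrt{K}$)
$p{\left(Z,-8 \right)} s{\left(8 \right)} = \sqrt{2} \sqrt{-8} \left(16 + 8^{2} - 64\right) = \sqrt{2} \cdot 2 i \sqrt{2} \left(16 + 64 - 64\right) = 4 i 16 = 64 i$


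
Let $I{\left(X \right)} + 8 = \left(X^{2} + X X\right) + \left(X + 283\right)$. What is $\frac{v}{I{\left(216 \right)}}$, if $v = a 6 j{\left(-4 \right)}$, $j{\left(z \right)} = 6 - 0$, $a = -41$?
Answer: $- \frac{1476}{93803} \approx -0.015735$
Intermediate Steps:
$j{\left(z \right)} = 6$ ($j{\left(z \right)} = 6 + 0 = 6$)
$I{\left(X \right)} = 275 + X + 2 X^{2}$ ($I{\left(X \right)} = -8 + \left(\left(X^{2} + X X\right) + \left(X + 283\right)\right) = -8 + \left(\left(X^{2} + X^{2}\right) + \left(283 + X\right)\right) = -8 + \left(2 X^{2} + \left(283 + X\right)\right) = -8 + \left(283 + X + 2 X^{2}\right) = 275 + X + 2 X^{2}$)
$v = -1476$ ($v = \left(-41\right) 6 \cdot 6 = \left(-246\right) 6 = -1476$)
$\frac{v}{I{\left(216 \right)}} = - \frac{1476}{275 + 216 + 2 \cdot 216^{2}} = - \frac{1476}{275 + 216 + 2 \cdot 46656} = - \frac{1476}{275 + 216 + 93312} = - \frac{1476}{93803}$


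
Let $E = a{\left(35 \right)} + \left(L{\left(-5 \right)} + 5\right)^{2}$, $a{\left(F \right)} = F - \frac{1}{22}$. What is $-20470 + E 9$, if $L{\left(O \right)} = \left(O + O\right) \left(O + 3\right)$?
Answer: $- \frac{319669}{22} \approx -14530.0$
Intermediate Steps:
$L{\left(O \right)} = 2 O \left(3 + O\right)$
$a{\left(F \right)} = - \frac{1}{22} + F$ ($a{\left(F \right)} = F - \frac{1}{22} = - \frac{1}{22} + F$)
$E = \frac{14519}{22}$ ($E = \left(- \frac{1}{22} + 35\right) + \left(2 \left(-5\right) \left(3 - 5\right) + 5\right)^{2} = \frac{769}{22} + \left(2 \left(-5\right) \left(-2\right) + 5\right)^{2} = \frac{769}{22} + \left(20 + 5\right)^{2} = \frac{769}{22} + 25^{2} = \frac{769}{22} + 625 = \frac{14519}{22} \approx 659.95$)
$-20470 + E 9 = -20470 + \frac{14519}{22} \cdot 9 = -20470 + \frac{130671}{22} = - \frac{319669}{22}$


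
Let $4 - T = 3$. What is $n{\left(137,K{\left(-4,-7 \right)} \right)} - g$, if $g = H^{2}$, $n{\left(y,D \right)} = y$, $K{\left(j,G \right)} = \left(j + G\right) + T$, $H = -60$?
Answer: $-3463$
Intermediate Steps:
$T = 1$ ($T = 4 - 3 = 1$)
$K{\left(j,G \right)} = 1 + G + j$ ($K{\left(j,G \right)} = \left(j + G\right) + 1 = \left(G + j\right) + 1 = 1 + G + j$)
$g = 3600$ ($g = \left(-60\right)^{2} = 3600$)
$n{\left(137,K{\left(-4,-7 \right)} \right)} - g = 137 - 3600 = -3463$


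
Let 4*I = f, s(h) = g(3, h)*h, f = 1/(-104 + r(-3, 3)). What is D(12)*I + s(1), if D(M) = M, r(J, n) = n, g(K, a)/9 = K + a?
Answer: 3633/101 ≈ 35.970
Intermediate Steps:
g(K, a) = 9*K + 9*a (g(K, a) = 9*(K + a) = 9*K + 9*a)
f = -1/101 (f = 1/(-104 + 3) = 1/(-101) = -1/101 ≈ -0.0099010)
s(h) = h*(27 + 9*h) (s(h) = (9*3 + 9*h)*h = (27 + 9*h)*h = h*(27 + 9*h))
I = -1/404 (I = (¼)*(-1/101) = -1/404 ≈ -0.0024752)
D(12)*I + s(1) = 12*(-1/404) + 9*1*(3 + 1) = -3/101 + 9*1*4 = -3/101 + 36 = 3633/101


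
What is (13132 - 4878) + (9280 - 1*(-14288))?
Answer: 31822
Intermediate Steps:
(13132 - 4878) + (9280 - 1*(-14288)) = 8254 + (9280 + 14288) = 8254 + 23568 = 31822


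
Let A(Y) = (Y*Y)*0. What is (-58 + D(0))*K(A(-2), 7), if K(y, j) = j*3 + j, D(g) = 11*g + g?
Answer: -1624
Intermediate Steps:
D(g) = 12*g
A(Y) = 0 (A(Y) = Y²*0 = 0)
K(y, j) = 4*j (K(y, j) = 3*j + j = 4*j)
(-58 + D(0))*K(A(-2), 7) = (-58 + 12*0)*(4*7) = (-58 + 0)*28 = -58*28 = -1624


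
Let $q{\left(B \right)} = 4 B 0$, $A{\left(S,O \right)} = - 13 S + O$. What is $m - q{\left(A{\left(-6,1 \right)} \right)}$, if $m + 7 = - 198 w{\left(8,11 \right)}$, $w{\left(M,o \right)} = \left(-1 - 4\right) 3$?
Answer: $2963$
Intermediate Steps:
$w{\left(M,o \right)} = -15$ ($w{\left(M,o \right)} = \left(-5\right) 3 = -15$)
$A{\left(S,O \right)} = O - 13 S$
$q{\left(B \right)} = 0$
$m = 2963$ ($m = -7 - -2970 = -7 + 2970 = 2963$)
$m - q{\left(A{\left(-6,1 \right)} \right)} = 2963 - 0 = 2963 + 0 = 2963$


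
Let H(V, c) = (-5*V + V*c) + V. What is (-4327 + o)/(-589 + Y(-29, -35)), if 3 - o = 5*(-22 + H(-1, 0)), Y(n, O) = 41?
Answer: 2117/274 ≈ 7.7263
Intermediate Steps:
H(V, c) = -4*V + V*c
o = 93 (o = 3 - 5*(-22 - (-4 + 0)) = 3 - 5*(-22 - 1*(-4)) = 3 - 5*(-22 + 4) = 3 - 5*(-18) = 3 - 1*(-90) = 3 + 90 = 93)
(-4327 + o)/(-589 + Y(-29, -35)) = (-4327 + 93)/(-589 + 41) = -4234/(-548) = -4234*(-1/548) = 2117/274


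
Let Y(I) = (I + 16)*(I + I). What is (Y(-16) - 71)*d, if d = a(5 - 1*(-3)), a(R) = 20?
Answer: -1420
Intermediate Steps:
Y(I) = 2*I*(16 + I) (Y(I) = (16 + I)*(2*I) = 2*I*(16 + I))
d = 20
(Y(-16) - 71)*d = (2*(-16)*(16 - 16) - 71)*20 = (2*(-16)*0 - 71)*20 = (0 - 71)*20 = -71*20 = -1420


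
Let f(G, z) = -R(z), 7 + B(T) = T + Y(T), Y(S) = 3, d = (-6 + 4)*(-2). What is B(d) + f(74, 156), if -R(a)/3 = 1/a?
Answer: 1/52 ≈ 0.019231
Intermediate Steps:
d = 4 (d = -2*(-2) = 4)
R(a) = -3/a
B(T) = -4 + T (B(T) = -7 + (T + 3) = -7 + (3 + T) = -4 + T)
f(G, z) = 3/z (f(G, z) = -(-3)/z = 3/z)
B(d) + f(74, 156) = (-4 + 4) + 3/156 = 0 + 3*(1/156) = 0 + 1/52 = 1/52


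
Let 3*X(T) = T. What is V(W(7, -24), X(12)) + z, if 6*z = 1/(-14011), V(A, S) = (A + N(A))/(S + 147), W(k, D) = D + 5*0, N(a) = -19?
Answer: -3614989/12693966 ≈ -0.28478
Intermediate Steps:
W(k, D) = D (W(k, D) = D + 0 = D)
X(T) = T/3
V(A, S) = (-19 + A)/(147 + S) (V(A, S) = (A - 19)/(S + 147) = (-19 + A)/(147 + S))
z = -1/84066 (z = (⅙)/(-14011) = (⅙)*(-1/14011) = -1/84066 ≈ -1.1895e-5)
V(W(7, -24), X(12)) + z = (-19 - 24)/(147 + (⅓)*12) - 1/84066 = -43/(147 + 4) - 1/84066 = -43/151 - 1/84066 = -3614989/12693966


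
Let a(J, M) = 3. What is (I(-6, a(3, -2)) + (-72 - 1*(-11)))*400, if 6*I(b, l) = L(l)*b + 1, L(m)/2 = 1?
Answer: -75400/3 ≈ -25133.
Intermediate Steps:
L(m) = 2 (L(m) = 2*1 = 2)
I(b, l) = ⅙ + b/3 (I(b, l) = (2*b + 1)/6 = (1 + 2*b)/6 = ⅙ + b/3)
(I(-6, a(3, -2)) + (-72 - 1*(-11)))*400 = ((⅙ + (⅓)*(-6)) + (-72 - 1*(-11)))*400 = ((⅙ - 2) + (-72 + 11))*400 = (-11/6 - 61)*400 = -377/6*400 = -75400/3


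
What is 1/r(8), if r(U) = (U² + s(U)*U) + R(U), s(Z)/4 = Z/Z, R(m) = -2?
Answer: 1/94 ≈ 0.010638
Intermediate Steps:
s(Z) = 4 (s(Z) = 4*(Z/Z) = 4*1 = 4)
r(U) = -2 + U² + 4*U (r(U) = (U² + 4*U) - 2 = -2 + U² + 4*U)
1/r(8) = 1/(-2 + 8² + 4*8) = 1/(-2 + 64 + 32) = 1/94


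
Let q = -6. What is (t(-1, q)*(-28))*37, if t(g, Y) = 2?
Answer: -2072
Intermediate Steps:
(t(-1, q)*(-28))*37 = (2*(-28))*37 = -56*37 = -2072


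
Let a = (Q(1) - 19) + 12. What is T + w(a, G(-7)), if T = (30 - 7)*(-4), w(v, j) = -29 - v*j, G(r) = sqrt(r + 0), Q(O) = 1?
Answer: -121 + 6*I*sqrt(7) ≈ -121.0 + 15.875*I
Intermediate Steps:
a = -6 (a = (1 - 19) + 12 = -18 + 12 = -6)
G(r) = sqrt(r)
w(v, j) = -29 - j*v
T = -92 (T = 23*(-4) = -92)
T + w(a, G(-7)) = -92 + (-29 - 1*sqrt(-7)*(-6)) = -92 + (-29 - 1*I*sqrt(7)*(-6)) = -92 + (-29 + 6*I*sqrt(7)) = -121 + 6*I*sqrt(7)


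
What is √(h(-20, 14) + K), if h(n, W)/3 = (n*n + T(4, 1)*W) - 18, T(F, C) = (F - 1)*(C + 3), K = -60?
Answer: √1590 ≈ 39.875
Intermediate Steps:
T(F, C) = (-1 + F)*(3 + C)
h(n, W) = -54 + 3*n² + 36*W (h(n, W) = 3*((n*n + (-3 - 1*1 + 3*4 + 1*4)*W) - 18) = 3*((n² + (-3 - 1 + 12 + 4)*W) - 18) = 3*((n² + 12*W) - 18) = 3*(-18 + n² + 12*W) = -54 + 3*n² + 36*W)
√(h(-20, 14) + K) = √((-54 + 3*(-20)² + 36*14) - 60) = √((-54 + 3*400 + 504) - 60) = √((-54 + 1200 + 504) - 60) = √(1650 - 60) = √1590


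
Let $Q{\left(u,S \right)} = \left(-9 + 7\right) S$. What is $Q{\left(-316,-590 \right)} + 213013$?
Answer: $214193$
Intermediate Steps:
$Q{\left(u,S \right)} = - 2 S$
$Q{\left(-316,-590 \right)} + 213013 = \left(-2\right) \left(-590\right) + 213013 = 1180 + 213013 = 214193$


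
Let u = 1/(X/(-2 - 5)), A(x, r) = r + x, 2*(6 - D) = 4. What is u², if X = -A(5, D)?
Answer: 49/81 ≈ 0.60494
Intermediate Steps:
D = 4 (D = 6 - ½*4 = 6 - 2 = 4)
X = -9 (X = -(4 + 5) = -1*9 = -9)
u = 7/9 (u = 1/(-9/(-2 - 5)) = 1/(-9/(-7)) = 1/(-⅐*(-9)) = 1/(9/7) = 7/9 ≈ 0.77778)
u² = (7/9)² = 49/81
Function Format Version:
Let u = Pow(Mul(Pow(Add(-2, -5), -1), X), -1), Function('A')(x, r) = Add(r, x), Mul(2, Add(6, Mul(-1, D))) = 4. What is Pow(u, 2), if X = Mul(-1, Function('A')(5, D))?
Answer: Rational(49, 81) ≈ 0.60494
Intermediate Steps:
D = 4 (D = Add(6, Mul(Rational(-1, 2), 4)) = Add(6, -2) = 4)
X = -9 (X = Mul(-1, Add(4, 5)) = Mul(-1, 9) = -9)
u = Rational(7, 9) (u = Pow(Mul(Pow(Add(-2, -5), -1), -9), -1) = Pow(Mul(Pow(-7, -1), -9), -1) = Pow(Mul(Rational(-1, 7), -9), -1) = Pow(Rational(9, 7), -1) = Rational(7, 9) ≈ 0.77778)
Pow(u, 2) = Pow(Rational(7, 9), 2) = Rational(49, 81)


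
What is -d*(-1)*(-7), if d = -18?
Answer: 126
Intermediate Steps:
-d*(-1)*(-7) = -(-18*(-1))*(-7) = -18*(-7) = -1*(-126) = 126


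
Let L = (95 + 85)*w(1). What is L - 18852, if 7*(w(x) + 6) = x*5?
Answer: -138624/7 ≈ -19803.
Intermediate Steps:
w(x) = -6 + 5*x/7 (w(x) = -6 + (x*5)/7 = -6 + (5*x)/7 = -6 + 5*x/7)
L = -6660/7 (L = (95 + 85)*(-6 + (5/7)*1) = 180*(-6 + 5/7) = 180*(-37/7) = -6660/7 ≈ -951.43)
L - 18852 = -6660/7 - 18852 = -138624/7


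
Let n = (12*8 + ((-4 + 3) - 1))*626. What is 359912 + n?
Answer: 418756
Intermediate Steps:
n = 58844 (n = (96 + (-1 - 1))*626 = (96 - 2)*626 = 94*626 = 58844)
359912 + n = 359912 + 58844 = 418756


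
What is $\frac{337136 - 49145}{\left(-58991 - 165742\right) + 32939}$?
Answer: $- \frac{287991}{191794} \approx -1.5016$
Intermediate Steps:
$\frac{337136 - 49145}{\left(-58991 - 165742\right) + 32939} = \frac{287991}{-224733 + 32939} = \frac{287991}{-191794} = 287991 \left(- \frac{1}{191794}\right) = - \frac{287991}{191794}$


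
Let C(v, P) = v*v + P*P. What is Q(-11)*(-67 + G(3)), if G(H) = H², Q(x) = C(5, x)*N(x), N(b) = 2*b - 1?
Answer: 194764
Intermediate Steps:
C(v, P) = P² + v² (C(v, P) = v² + P² = P² + v²)
N(b) = -1 + 2*b
Q(x) = (-1 + 2*x)*(25 + x²) (Q(x) = (x² + 5²)*(-1 + 2*x) = (x² + 25)*(-1 + 2*x) = (25 + x²)*(-1 + 2*x) = (-1 + 2*x)*(25 + x²))
Q(-11)*(-67 + G(3)) = ((-1 + 2*(-11))*(25 + (-11)²))*(-67 + 3²) = ((-1 - 22)*(25 + 121))*(-67 + 9) = -23*146*(-58) = -3358*(-58) = 194764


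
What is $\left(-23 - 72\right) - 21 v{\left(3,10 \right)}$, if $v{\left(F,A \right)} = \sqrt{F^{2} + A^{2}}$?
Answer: $-95 - 21 \sqrt{109} \approx -314.25$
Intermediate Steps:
$v{\left(F,A \right)} = \sqrt{A^{2} + F^{2}}$
$\left(-23 - 72\right) - 21 v{\left(3,10 \right)} = \left(-23 - 72\right) - 21 \sqrt{10^{2} + 3^{2}} = -95 - 21 \sqrt{100 + 9} = -95 - 21 \sqrt{109}$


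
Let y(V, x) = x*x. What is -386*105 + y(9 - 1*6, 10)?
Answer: -40430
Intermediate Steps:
y(V, x) = x**2
-386*105 + y(9 - 1*6, 10) = -386*105 + 10**2 = -40530 + 100 = -40430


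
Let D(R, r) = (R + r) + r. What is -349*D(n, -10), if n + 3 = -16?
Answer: 13611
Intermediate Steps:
n = -19 (n = -3 - 16 = -19)
D(R, r) = R + 2*r
-349*D(n, -10) = -349*(-19 + 2*(-10)) = -349*(-19 - 20) = -349*(-39) = 13611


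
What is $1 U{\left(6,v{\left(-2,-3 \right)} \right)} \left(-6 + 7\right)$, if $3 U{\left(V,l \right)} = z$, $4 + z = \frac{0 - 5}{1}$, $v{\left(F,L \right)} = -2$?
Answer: $-3$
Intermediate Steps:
$z = -9$ ($z = -4 + \frac{0 - 5}{1} = -4 + 1 \left(-5\right) = -4 - 5 = -9$)
$U{\left(V,l \right)} = -3$ ($U{\left(V,l \right)} = \frac{1}{3} \left(-9\right) = -3$)
$1 U{\left(6,v{\left(-2,-3 \right)} \right)} \left(-6 + 7\right) = 1 \left(-3\right) \left(-6 + 7\right) = \left(-3\right) 1 = -3$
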